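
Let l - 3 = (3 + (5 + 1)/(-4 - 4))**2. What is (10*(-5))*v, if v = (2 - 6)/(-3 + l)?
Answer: 3200/81 ≈ 39.506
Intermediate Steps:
l = 129/16 (l = 3 + (3 + (5 + 1)/(-4 - 4))**2 = 3 + (3 + 6/(-8))**2 = 3 + (3 + 6*(-1/8))**2 = 3 + (3 - 3/4)**2 = 3 + (9/4)**2 = 3 + 81/16 = 129/16 ≈ 8.0625)
v = -64/81 (v = (2 - 6)/(-3 + 129/16) = -4/81/16 = -4*16/81 = -64/81 ≈ -0.79012)
(10*(-5))*v = (10*(-5))*(-64/81) = -50*(-64/81) = 3200/81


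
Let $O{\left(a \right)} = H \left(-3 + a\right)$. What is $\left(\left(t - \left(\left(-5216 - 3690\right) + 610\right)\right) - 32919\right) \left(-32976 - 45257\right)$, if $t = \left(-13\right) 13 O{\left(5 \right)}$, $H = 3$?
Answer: $2005659421$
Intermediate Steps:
$O{\left(a \right)} = -9 + 3 a$ ($O{\left(a \right)} = 3 \left(-3 + a\right) = -9 + 3 a$)
$t = -1014$ ($t = \left(-13\right) 13 \left(-9 + 3 \cdot 5\right) = - 169 \left(-9 + 15\right) = \left(-169\right) 6 = -1014$)
$\left(\left(t - \left(\left(-5216 - 3690\right) + 610\right)\right) - 32919\right) \left(-32976 - 45257\right) = \left(\left(-1014 - \left(\left(-5216 - 3690\right) + 610\right)\right) - 32919\right) \left(-32976 - 45257\right) = \left(\left(-1014 - \left(-8906 + 610\right)\right) - 32919\right) \left(-78233\right) = \left(\left(-1014 - -8296\right) - 32919\right) \left(-78233\right) = \left(\left(-1014 + 8296\right) - 32919\right) \left(-78233\right) = \left(7282 - 32919\right) \left(-78233\right) = \left(-25637\right) \left(-78233\right) = 2005659421$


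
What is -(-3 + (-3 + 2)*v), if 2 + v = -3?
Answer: -2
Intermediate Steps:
v = -5 (v = -2 - 3 = -5)
-(-3 + (-3 + 2)*v) = -(-3 + (-3 + 2)*(-5)) = -(-3 - 1*(-5)) = -(-3 + 5) = -1*2 = -2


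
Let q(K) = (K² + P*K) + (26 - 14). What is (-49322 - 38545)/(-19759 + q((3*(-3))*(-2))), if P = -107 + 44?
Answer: 87867/20557 ≈ 4.2743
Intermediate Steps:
P = -63
q(K) = 12 + K² - 63*K (q(K) = (K² - 63*K) + (26 - 14) = (K² - 63*K) + 12 = 12 + K² - 63*K)
(-49322 - 38545)/(-19759 + q((3*(-3))*(-2))) = (-49322 - 38545)/(-19759 + (12 + ((3*(-3))*(-2))² - 63*3*(-3)*(-2))) = -87867/(-19759 + (12 + (-9*(-2))² - (-567)*(-2))) = -87867/(-19759 + (12 + 18² - 63*18)) = -87867/(-19759 + (12 + 324 - 1134)) = -87867/(-19759 - 798) = -87867/(-20557) = -87867*(-1/20557) = 87867/20557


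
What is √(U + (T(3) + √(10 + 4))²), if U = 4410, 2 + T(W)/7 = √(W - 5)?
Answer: √(4410 + (-14 + √14 + 7*I*√2)²) ≈ 66.48 - 1.528*I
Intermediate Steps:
T(W) = -14 + 7*√(-5 + W) (T(W) = -14 + 7*√(W - 5) = -14 + 7*√(-5 + W))
√(U + (T(3) + √(10 + 4))²) = √(4410 + ((-14 + 7*√(-5 + 3)) + √(10 + 4))²) = √(4410 + ((-14 + 7*√(-2)) + √14)²) = √(4410 + ((-14 + 7*(I*√2)) + √14)²) = √(4410 + ((-14 + 7*I*√2) + √14)²) = √(4410 + (-14 + √14 + 7*I*√2)²)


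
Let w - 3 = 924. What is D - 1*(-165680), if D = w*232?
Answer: 380744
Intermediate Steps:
w = 927 (w = 3 + 924 = 927)
D = 215064 (D = 927*232 = 215064)
D - 1*(-165680) = 215064 - 1*(-165680) = 215064 + 165680 = 380744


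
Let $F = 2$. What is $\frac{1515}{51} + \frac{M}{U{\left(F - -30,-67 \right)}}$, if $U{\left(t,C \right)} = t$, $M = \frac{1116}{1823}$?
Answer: $\frac{7369663}{247928} \approx 29.725$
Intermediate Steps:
$M = \frac{1116}{1823}$ ($M = 1116 \cdot \frac{1}{1823} = \frac{1116}{1823} \approx 0.61218$)
$\frac{1515}{51} + \frac{M}{U{\left(F - -30,-67 \right)}} = \frac{1515}{51} + \frac{1116}{1823 \left(2 - -30\right)} = 1515 \cdot \frac{1}{51} + \frac{1116}{1823 \left(2 + 30\right)} = \frac{505}{17} + \frac{1116}{1823 \cdot 32} = \frac{505}{17} + \frac{1116}{1823} \cdot \frac{1}{32} = \frac{505}{17} + \frac{279}{14584} = \frac{7369663}{247928}$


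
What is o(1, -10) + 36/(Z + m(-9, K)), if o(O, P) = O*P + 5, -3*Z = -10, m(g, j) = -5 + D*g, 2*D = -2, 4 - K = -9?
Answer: -1/11 ≈ -0.090909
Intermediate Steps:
K = 13 (K = 4 - 1*(-9) = 4 + 9 = 13)
D = -1 (D = (1/2)*(-2) = -1)
m(g, j) = -5 - g
Z = 10/3 (Z = -1/3*(-10) = 10/3 ≈ 3.3333)
o(O, P) = 5 + O*P
o(1, -10) + 36/(Z + m(-9, K)) = (5 + 1*(-10)) + 36/(10/3 + (-5 - 1*(-9))) = (5 - 10) + 36/(10/3 + (-5 + 9)) = -5 + 36/(10/3 + 4) = -5 + 36/(22/3) = -5 + (3/22)*36 = -5 + 54/11 = -1/11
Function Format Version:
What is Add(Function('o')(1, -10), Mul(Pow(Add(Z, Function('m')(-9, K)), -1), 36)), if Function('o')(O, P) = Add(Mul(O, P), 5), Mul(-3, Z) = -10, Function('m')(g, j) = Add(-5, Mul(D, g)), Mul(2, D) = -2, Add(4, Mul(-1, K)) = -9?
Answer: Rational(-1, 11) ≈ -0.090909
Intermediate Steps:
K = 13 (K = Add(4, Mul(-1, -9)) = Add(4, 9) = 13)
D = -1 (D = Mul(Rational(1, 2), -2) = -1)
Function('m')(g, j) = Add(-5, Mul(-1, g))
Z = Rational(10, 3) (Z = Mul(Rational(-1, 3), -10) = Rational(10, 3) ≈ 3.3333)
Function('o')(O, P) = Add(5, Mul(O, P))
Add(Function('o')(1, -10), Mul(Pow(Add(Z, Function('m')(-9, K)), -1), 36)) = Add(Add(5, Mul(1, -10)), Mul(Pow(Add(Rational(10, 3), Add(-5, Mul(-1, -9))), -1), 36)) = Add(Add(5, -10), Mul(Pow(Add(Rational(10, 3), Add(-5, 9)), -1), 36)) = Add(-5, Mul(Pow(Add(Rational(10, 3), 4), -1), 36)) = Add(-5, Mul(Pow(Rational(22, 3), -1), 36)) = Add(-5, Mul(Rational(3, 22), 36)) = Add(-5, Rational(54, 11)) = Rational(-1, 11)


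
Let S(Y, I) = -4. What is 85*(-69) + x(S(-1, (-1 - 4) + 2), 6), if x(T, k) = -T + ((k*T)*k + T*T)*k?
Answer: -6629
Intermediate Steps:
x(T, k) = -T + k*(T**2 + T*k**2) (x(T, k) = -T + ((T*k)*k + T**2)*k = -T + (T*k**2 + T**2)*k = -T + (T**2 + T*k**2)*k = -T + k*(T**2 + T*k**2))
85*(-69) + x(S(-1, (-1 - 4) + 2), 6) = 85*(-69) - 4*(-1 + 6**3 - 4*6) = -5865 - 4*(-1 + 216 - 24) = -5865 - 4*191 = -5865 - 764 = -6629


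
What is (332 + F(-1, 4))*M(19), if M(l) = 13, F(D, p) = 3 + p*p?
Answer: 4563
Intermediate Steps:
F(D, p) = 3 + p**2
(332 + F(-1, 4))*M(19) = (332 + (3 + 4**2))*13 = (332 + (3 + 16))*13 = (332 + 19)*13 = 351*13 = 4563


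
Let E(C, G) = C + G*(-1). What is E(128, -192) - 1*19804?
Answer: -19484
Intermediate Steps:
E(C, G) = C - G
E(128, -192) - 1*19804 = (128 - 1*(-192)) - 1*19804 = (128 + 192) - 19804 = 320 - 19804 = -19484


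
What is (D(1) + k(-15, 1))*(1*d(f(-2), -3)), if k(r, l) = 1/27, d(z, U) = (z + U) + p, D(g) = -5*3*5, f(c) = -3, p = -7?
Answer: 26312/27 ≈ 974.52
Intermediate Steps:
D(g) = -75 (D(g) = -15*5 = -75)
d(z, U) = -7 + U + z (d(z, U) = (z + U) - 7 = (U + z) - 7 = -7 + U + z)
k(r, l) = 1/27
(D(1) + k(-15, 1))*(1*d(f(-2), -3)) = (-75 + 1/27)*(1*(-7 - 3 - 3)) = -2024*(-13)/27 = -2024/27*(-13) = 26312/27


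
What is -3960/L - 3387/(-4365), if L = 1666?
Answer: -1940443/1212015 ≈ -1.6010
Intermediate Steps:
-3960/L - 3387/(-4365) = -3960/1666 - 3387/(-4365) = -3960*1/1666 - 3387*(-1/4365) = -1980/833 + 1129/1455 = -1940443/1212015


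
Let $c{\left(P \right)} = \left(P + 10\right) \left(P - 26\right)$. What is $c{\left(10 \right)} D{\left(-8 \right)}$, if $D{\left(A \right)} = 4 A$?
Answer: $10240$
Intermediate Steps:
$c{\left(P \right)} = \left(-26 + P\right) \left(10 + P\right)$ ($c{\left(P \right)} = \left(10 + P\right) \left(-26 + P\right) = \left(-26 + P\right) \left(10 + P\right)$)
$c{\left(10 \right)} D{\left(-8 \right)} = \left(-260 + 10^{2} - 160\right) 4 \left(-8\right) = \left(-260 + 100 - 160\right) \left(-32\right) = \left(-320\right) \left(-32\right) = 10240$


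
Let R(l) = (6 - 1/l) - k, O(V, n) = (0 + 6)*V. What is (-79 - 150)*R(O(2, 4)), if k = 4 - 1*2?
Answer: -10763/12 ≈ -896.92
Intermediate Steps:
k = 2 (k = 4 - 2 = 2)
O(V, n) = 6*V
R(l) = 4 - 1/l (R(l) = (6 - 1/l) - 1*2 = (6 - 1/l) - 2 = 4 - 1/l)
(-79 - 150)*R(O(2, 4)) = (-79 - 150)*(4 - 1/(6*2)) = -229*(4 - 1/12) = -229*47/12 = -10763/12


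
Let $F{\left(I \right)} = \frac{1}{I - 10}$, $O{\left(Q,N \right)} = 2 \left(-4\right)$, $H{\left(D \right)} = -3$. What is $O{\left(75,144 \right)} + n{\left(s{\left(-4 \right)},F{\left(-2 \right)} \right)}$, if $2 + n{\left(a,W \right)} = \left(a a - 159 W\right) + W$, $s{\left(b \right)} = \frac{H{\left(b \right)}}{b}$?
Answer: $\frac{179}{48} \approx 3.7292$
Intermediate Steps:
$O{\left(Q,N \right)} = -8$
$s{\left(b \right)} = - \frac{3}{b}$
$F{\left(I \right)} = \frac{1}{-10 + I}$
$n{\left(a,W \right)} = -2 + a^{2} - 158 W$ ($n{\left(a,W \right)} = -2 - \left(158 W - a a\right) = -2 - \left(- a^{2} + 158 W\right) = -2 + a^{2} - 158 W$)
$O{\left(75,144 \right)} + n{\left(s{\left(-4 \right)},F{\left(-2 \right)} \right)} = -8 - \left(2 - \frac{9}{16} + \frac{158}{-10 - 2}\right) = -8 - \left(2 - \frac{79}{6} - \frac{9}{16}\right) = -8 - \left(- \frac{67}{6} - \frac{9}{16}\right) = -8 + \left(-2 + \frac{9}{16} + \frac{79}{6}\right) = -8 + \frac{563}{48} = \frac{179}{48}$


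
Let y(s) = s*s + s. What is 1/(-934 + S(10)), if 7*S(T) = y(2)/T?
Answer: -35/32687 ≈ -0.0010708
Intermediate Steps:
y(s) = s + s² (y(s) = s² + s = s + s²)
S(T) = 6/(7*T) (S(T) = ((2*(1 + 2))/T)/7 = ((2*3)/T)/7 = (6/T)/7 = 6/(7*T))
1/(-934 + S(10)) = 1/(-934 + (6/7)/10) = 1/(-934 + (6/7)*(⅒)) = 1/(-934 + 3/35) = 1/(-32687/35) = -35/32687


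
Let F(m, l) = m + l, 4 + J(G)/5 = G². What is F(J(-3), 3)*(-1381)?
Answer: -38668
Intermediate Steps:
J(G) = -20 + 5*G²
F(m, l) = l + m
F(J(-3), 3)*(-1381) = (3 + (-20 + 5*(-3)²))*(-1381) = (3 + (-20 + 5*9))*(-1381) = (3 + (-20 + 45))*(-1381) = (3 + 25)*(-1381) = 28*(-1381) = -38668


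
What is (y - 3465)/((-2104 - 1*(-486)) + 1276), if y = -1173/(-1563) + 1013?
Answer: 1277101/178182 ≈ 7.1674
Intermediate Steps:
y = 528164/521 (y = -1173*(-1/1563) + 1013 = 391/521 + 1013 = 528164/521 ≈ 1013.8)
(y - 3465)/((-2104 - 1*(-486)) + 1276) = (528164/521 - 3465)/((-2104 - 1*(-486)) + 1276) = -1277101/(521*((-2104 + 486) + 1276)) = -1277101/(521*(-1618 + 1276)) = -1277101/521/(-342) = -1277101/521*(-1/342) = 1277101/178182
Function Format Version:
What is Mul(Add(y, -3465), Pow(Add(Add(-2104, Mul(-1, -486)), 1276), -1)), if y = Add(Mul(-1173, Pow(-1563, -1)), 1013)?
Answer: Rational(1277101, 178182) ≈ 7.1674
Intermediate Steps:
y = Rational(528164, 521) (y = Add(Mul(-1173, Rational(-1, 1563)), 1013) = Add(Rational(391, 521), 1013) = Rational(528164, 521) ≈ 1013.8)
Mul(Add(y, -3465), Pow(Add(Add(-2104, Mul(-1, -486)), 1276), -1)) = Mul(Add(Rational(528164, 521), -3465), Pow(Add(Add(-2104, Mul(-1, -486)), 1276), -1)) = Mul(Rational(-1277101, 521), Pow(Add(Add(-2104, 486), 1276), -1)) = Mul(Rational(-1277101, 521), Pow(Add(-1618, 1276), -1)) = Mul(Rational(-1277101, 521), Pow(-342, -1)) = Mul(Rational(-1277101, 521), Rational(-1, 342)) = Rational(1277101, 178182)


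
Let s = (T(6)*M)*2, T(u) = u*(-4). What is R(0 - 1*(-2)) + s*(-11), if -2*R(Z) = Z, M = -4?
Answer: -2113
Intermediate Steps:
R(Z) = -Z/2
T(u) = -4*u
s = 192 (s = (-4*6*(-4))*2 = -24*(-4)*2 = 96*2 = 192)
R(0 - 1*(-2)) + s*(-11) = -(0 - 1*(-2))/2 + 192*(-11) = -(0 + 2)/2 - 2112 = -½*2 - 2112 = -1 - 2112 = -2113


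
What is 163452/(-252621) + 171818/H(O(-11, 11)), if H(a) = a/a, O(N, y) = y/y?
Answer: 14468223842/84207 ≈ 1.7182e+5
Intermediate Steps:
O(N, y) = 1
H(a) = 1
163452/(-252621) + 171818/H(O(-11, 11)) = 163452/(-252621) + 171818/1 = 163452*(-1/252621) + 171818*1 = -54484/84207 + 171818 = 14468223842/84207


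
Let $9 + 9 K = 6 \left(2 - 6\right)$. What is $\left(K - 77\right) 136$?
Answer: $- \frac{32912}{3} \approx -10971.0$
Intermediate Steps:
$K = - \frac{11}{3}$ ($K = -1 + \frac{6 \left(2 - 6\right)}{9} = -1 + \frac{6 \left(-4\right)}{9} = -1 + \frac{1}{9} \left(-24\right) = -1 - \frac{8}{3} = - \frac{11}{3} \approx -3.6667$)
$\left(K - 77\right) 136 = \left(- \frac{11}{3} - 77\right) 136 = \left(- \frac{242}{3}\right) 136 = - \frac{32912}{3}$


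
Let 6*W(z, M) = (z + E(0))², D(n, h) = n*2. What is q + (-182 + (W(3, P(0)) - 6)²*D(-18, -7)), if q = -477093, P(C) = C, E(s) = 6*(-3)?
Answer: -512996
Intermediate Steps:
E(s) = -18
D(n, h) = 2*n
W(z, M) = (-18 + z)²/6 (W(z, M) = (z - 18)²/6 = (-18 + z)²/6)
q + (-182 + (W(3, P(0)) - 6)²*D(-18, -7)) = -477093 + (-182 + ((-18 + 3)²/6 - 6)²*(2*(-18))) = -477093 + (-182 + ((⅙)*(-15)² - 6)²*(-36)) = -477093 + (-182 + ((⅙)*225 - 6)²*(-36)) = -477093 + (-182 + (75/2 - 6)²*(-36)) = -477093 + (-182 + (63/2)²*(-36)) = -477093 + (-182 + (3969/4)*(-36)) = -477093 + (-182 - 35721) = -477093 - 35903 = -512996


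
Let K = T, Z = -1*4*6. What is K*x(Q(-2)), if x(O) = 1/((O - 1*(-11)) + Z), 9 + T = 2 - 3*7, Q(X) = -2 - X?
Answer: 28/13 ≈ 2.1538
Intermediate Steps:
Z = -24 (Z = -4*6 = -24)
T = -28 (T = -9 + (2 - 3*7) = -9 + (2 - 21) = -9 - 19 = -28)
x(O) = 1/(-13 + O) (x(O) = 1/((O - 1*(-11)) - 24) = 1/((O + 11) - 24) = 1/((11 + O) - 24) = 1/(-13 + O))
K = -28
K*x(Q(-2)) = -28/(-13 + (-2 - 1*(-2))) = -28/(-13 + (-2 + 2)) = -28/(-13 + 0) = -28/(-13) = -28*(-1/13) = 28/13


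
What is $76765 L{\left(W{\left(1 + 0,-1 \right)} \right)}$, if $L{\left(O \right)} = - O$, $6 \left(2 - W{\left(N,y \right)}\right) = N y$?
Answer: $- \frac{997945}{6} \approx -1.6632 \cdot 10^{5}$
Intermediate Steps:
$W{\left(N,y \right)} = 2 - \frac{N y}{6}$
$76765 L{\left(W{\left(1 + 0,-1 \right)} \right)} = 76765 \left(- (2 - \frac{1}{6} \left(1 + 0\right) \left(-1\right))\right) = 76765 \left(- (2 - \frac{1}{6} \left(-1\right))\right) = 76765 \left(- (2 + \frac{1}{6})\right) = 76765 \left(\left(-1\right) \frac{13}{6}\right) = 76765 \left(- \frac{13}{6}\right) = - \frac{997945}{6}$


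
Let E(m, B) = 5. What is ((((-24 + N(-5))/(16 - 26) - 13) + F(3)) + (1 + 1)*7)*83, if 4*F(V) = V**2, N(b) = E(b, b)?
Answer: 8549/20 ≈ 427.45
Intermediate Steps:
N(b) = 5
F(V) = V**2/4
((((-24 + N(-5))/(16 - 26) - 13) + F(3)) + (1 + 1)*7)*83 = ((((-24 + 5)/(16 - 26) - 13) + (1/4)*3**2) + (1 + 1)*7)*83 = (((-19/(-10) - 13) + (1/4)*9) + 2*7)*83 = (((-19*(-1/10) - 13) + 9/4) + 14)*83 = (((19/10 - 13) + 9/4) + 14)*83 = ((-111/10 + 9/4) + 14)*83 = (-177/20 + 14)*83 = (103/20)*83 = 8549/20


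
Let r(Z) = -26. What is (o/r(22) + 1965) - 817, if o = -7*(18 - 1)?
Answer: 29967/26 ≈ 1152.6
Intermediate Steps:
o = -119 (o = -7*17 = -119)
(o/r(22) + 1965) - 817 = (-119/(-26) + 1965) - 817 = (-119*(-1/26) + 1965) - 817 = (119/26 + 1965) - 817 = 51209/26 - 817 = 29967/26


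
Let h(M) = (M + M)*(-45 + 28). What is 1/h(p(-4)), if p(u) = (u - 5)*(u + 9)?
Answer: 1/1530 ≈ 0.00065359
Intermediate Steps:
p(u) = (-5 + u)*(9 + u)
h(M) = -34*M (h(M) = (2*M)*(-17) = -34*M)
1/h(p(-4)) = 1/(-34*(-45 + (-4)**2 + 4*(-4))) = 1/(-34*(-45 + 16 - 16)) = 1/(-34*(-45)) = 1/1530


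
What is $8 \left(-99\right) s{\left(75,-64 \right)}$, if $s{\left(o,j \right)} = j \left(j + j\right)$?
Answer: $-6488064$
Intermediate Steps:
$s{\left(o,j \right)} = 2 j^{2}$ ($s{\left(o,j \right)} = j 2 j = 2 j^{2}$)
$8 \left(-99\right) s{\left(75,-64 \right)} = 8 \left(-99\right) 2 \left(-64\right)^{2} = - 792 \cdot 2 \cdot 4096 = \left(-792\right) 8192 = -6488064$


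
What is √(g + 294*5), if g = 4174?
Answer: 2*√1411 ≈ 75.127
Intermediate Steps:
√(g + 294*5) = √(4174 + 294*5) = √(4174 + 1470) = √5644 = 2*√1411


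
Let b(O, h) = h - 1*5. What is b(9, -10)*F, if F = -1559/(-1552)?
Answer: -23385/1552 ≈ -15.068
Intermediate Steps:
b(O, h) = -5 + h (b(O, h) = h - 5 = -5 + h)
F = 1559/1552 (F = -1559*(-1/1552) = 1559/1552 ≈ 1.0045)
b(9, -10)*F = (-5 - 10)*(1559/1552) = -15*1559/1552 = -23385/1552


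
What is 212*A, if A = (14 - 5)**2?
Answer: 17172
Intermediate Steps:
A = 81 (A = 9**2 = 81)
212*A = 212*81 = 17172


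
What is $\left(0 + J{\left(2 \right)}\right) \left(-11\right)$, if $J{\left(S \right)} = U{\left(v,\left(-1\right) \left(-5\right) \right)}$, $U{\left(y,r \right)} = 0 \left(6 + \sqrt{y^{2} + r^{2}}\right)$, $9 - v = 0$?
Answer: $0$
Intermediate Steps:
$v = 9$ ($v = 9 - 0 = 9 + 0 = 9$)
$U{\left(y,r \right)} = 0$ ($U{\left(y,r \right)} = 0 \left(6 + \sqrt{r^{2} + y^{2}}\right) = 0$)
$J{\left(S \right)} = 0$
$\left(0 + J{\left(2 \right)}\right) \left(-11\right) = \left(0 + 0\right) \left(-11\right) = 0 \left(-11\right) = 0$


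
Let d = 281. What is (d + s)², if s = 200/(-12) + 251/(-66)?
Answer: 295668025/4356 ≈ 67876.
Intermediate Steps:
s = -1351/66 (s = 200*(-1/12) + 251*(-1/66) = -50/3 - 251/66 = -1351/66 ≈ -20.470)
(d + s)² = (281 - 1351/66)² = (17195/66)² = 295668025/4356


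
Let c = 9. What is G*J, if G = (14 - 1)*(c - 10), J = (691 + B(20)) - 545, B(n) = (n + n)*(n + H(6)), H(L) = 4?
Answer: -14378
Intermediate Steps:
B(n) = 2*n*(4 + n) (B(n) = (n + n)*(n + 4) = (2*n)*(4 + n) = 2*n*(4 + n))
J = 1106 (J = (691 + 2*20*(4 + 20)) - 545 = (691 + 2*20*24) - 545 = (691 + 960) - 545 = 1651 - 545 = 1106)
G = -13 (G = (14 - 1)*(9 - 10) = 13*(-1) = -13)
G*J = -13*1106 = -14378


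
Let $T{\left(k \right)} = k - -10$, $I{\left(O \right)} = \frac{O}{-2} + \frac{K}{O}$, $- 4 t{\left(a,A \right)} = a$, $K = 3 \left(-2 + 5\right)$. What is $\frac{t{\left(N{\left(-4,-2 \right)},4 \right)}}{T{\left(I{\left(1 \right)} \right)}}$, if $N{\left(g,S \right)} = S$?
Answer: $\frac{1}{37} \approx 0.027027$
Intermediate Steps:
$K = 9$ ($K = 3 \cdot 3 = 9$)
$t{\left(a,A \right)} = - \frac{a}{4}$
$I{\left(O \right)} = \frac{9}{O} - \frac{O}{2}$ ($I{\left(O \right)} = \frac{O}{-2} + \frac{9}{O} = O \left(- \frac{1}{2}\right) + \frac{9}{O} = - \frac{O}{2} + \frac{9}{O} = \frac{9}{O} - \frac{O}{2}$)
$T{\left(k \right)} = 10 + k$ ($T{\left(k \right)} = k + 10 = 10 + k$)
$\frac{t{\left(N{\left(-4,-2 \right)},4 \right)}}{T{\left(I{\left(1 \right)} \right)}} = \frac{\left(- \frac{1}{4}\right) \left(-2\right)}{10 + \left(\frac{9}{1} - \frac{1}{2}\right)} = \frac{1}{2 \left(10 + \left(9 \cdot 1 - \frac{1}{2}\right)\right)} = \frac{1}{2 \left(10 + \left(9 - \frac{1}{2}\right)\right)} = \frac{1}{2 \left(10 + \frac{17}{2}\right)} = \frac{1}{2 \cdot \frac{37}{2}} = \frac{1}{2} \cdot \frac{2}{37} = \frac{1}{37}$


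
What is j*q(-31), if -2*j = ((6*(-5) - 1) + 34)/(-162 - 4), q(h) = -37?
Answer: -111/332 ≈ -0.33434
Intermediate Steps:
j = 3/332 (j = -((6*(-5) - 1) + 34)/(2*(-162 - 4)) = -((-30 - 1) + 34)/(2*(-166)) = -(-31 + 34)*(-1)/(2*166) = -3*(-1)/(2*166) = -½*(-3/166) = 3/332 ≈ 0.0090361)
j*q(-31) = (3/332)*(-37) = -111/332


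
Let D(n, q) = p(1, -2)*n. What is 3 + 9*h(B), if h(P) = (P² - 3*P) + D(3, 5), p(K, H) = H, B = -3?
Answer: 111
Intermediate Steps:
D(n, q) = -2*n
h(P) = -6 + P² - 3*P (h(P) = (P² - 3*P) - 2*3 = (P² - 3*P) - 6 = -6 + P² - 3*P)
3 + 9*h(B) = 3 + 9*(-6 + (-3)² - 3*(-3)) = 3 + 9*(-6 + 9 + 9) = 3 + 9*12 = 3 + 108 = 111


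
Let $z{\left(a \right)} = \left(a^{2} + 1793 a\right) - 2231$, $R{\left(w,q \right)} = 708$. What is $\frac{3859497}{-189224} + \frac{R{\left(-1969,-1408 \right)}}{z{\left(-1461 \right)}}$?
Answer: $- \frac{1880801247243}{92205638392} \approx -20.398$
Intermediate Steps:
$z{\left(a \right)} = -2231 + a^{2} + 1793 a$
$\frac{3859497}{-189224} + \frac{R{\left(-1969,-1408 \right)}}{z{\left(-1461 \right)}} = \frac{3859497}{-189224} + \frac{708}{-2231 + \left(-1461\right)^{2} + 1793 \left(-1461\right)} = 3859497 \left(- \frac{1}{189224}\right) + \frac{708}{-2231 + 2134521 - 2619573} = - \frac{3859497}{189224} + \frac{708}{-487283} = - \frac{3859497}{189224} + 708 \left(- \frac{1}{487283}\right) = - \frac{3859497}{189224} - \frac{708}{487283} = - \frac{1880801247243}{92205638392}$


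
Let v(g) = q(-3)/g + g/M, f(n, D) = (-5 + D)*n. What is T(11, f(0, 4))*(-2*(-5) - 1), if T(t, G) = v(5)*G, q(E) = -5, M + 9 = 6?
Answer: 0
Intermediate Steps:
M = -3 (M = -9 + 6 = -3)
f(n, D) = n*(-5 + D)
v(g) = -5/g - g/3 (v(g) = -5/g + g/(-3) = -5/g + g*(-⅓) = -5/g - g/3)
T(t, G) = -8*G/3 (T(t, G) = (-5/5 - ⅓*5)*G = (-5*⅕ - 5/3)*G = (-1 - 5/3)*G = -8*G/3)
T(11, f(0, 4))*(-2*(-5) - 1) = (-0*(-5 + 4))*(-2*(-5) - 1) = (-0*(-1))*(10 - 1) = -8/3*0*9 = 0*9 = 0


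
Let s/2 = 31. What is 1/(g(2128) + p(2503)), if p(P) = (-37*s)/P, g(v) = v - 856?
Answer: 2503/3181522 ≈ 0.00078673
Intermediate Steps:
s = 62 (s = 2*31 = 62)
g(v) = -856 + v
p(P) = -2294/P (p(P) = (-37*62)/P = -2294/P)
1/(g(2128) + p(2503)) = 1/((-856 + 2128) - 2294/2503) = 1/(1272 - 2294*1/2503) = 1/(1272 - 2294/2503) = 1/(3181522/2503) = 2503/3181522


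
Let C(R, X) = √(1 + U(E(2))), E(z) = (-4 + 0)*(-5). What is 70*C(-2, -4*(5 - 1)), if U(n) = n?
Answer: 70*√21 ≈ 320.78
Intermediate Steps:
E(z) = 20 (E(z) = -4*(-5) = 20)
C(R, X) = √21 (C(R, X) = √(1 + 20) = √21)
70*C(-2, -4*(5 - 1)) = 70*√21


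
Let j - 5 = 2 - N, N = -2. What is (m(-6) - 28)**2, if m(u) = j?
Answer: 361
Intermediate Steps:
j = 9 (j = 5 + (2 - 1*(-2)) = 5 + (2 + 2) = 5 + 4 = 9)
m(u) = 9
(m(-6) - 28)**2 = (9 - 28)**2 = (-19)**2 = 361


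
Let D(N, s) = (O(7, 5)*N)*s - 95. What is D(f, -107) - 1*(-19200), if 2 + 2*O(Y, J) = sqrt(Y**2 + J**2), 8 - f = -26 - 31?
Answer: 26060 - 6955*sqrt(74)/2 ≈ -3854.6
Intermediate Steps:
f = 65 (f = 8 - (-26 - 31) = 8 - 1*(-57) = 8 + 57 = 65)
O(Y, J) = -1 + sqrt(J**2 + Y**2)/2 (O(Y, J) = -1 + sqrt(Y**2 + J**2)/2 = -1 + sqrt(J**2 + Y**2)/2)
D(N, s) = -95 + N*s*(-1 + sqrt(74)/2) (D(N, s) = ((-1 + sqrt(5**2 + 7**2)/2)*N)*s - 95 = ((-1 + sqrt(25 + 49)/2)*N)*s - 95 = ((-1 + sqrt(74)/2)*N)*s - 95 = (N*(-1 + sqrt(74)/2))*s - 95 = N*s*(-1 + sqrt(74)/2) - 95 = -95 + N*s*(-1 + sqrt(74)/2))
D(f, -107) - 1*(-19200) = (-95 - 1/2*65*(-107)*(2 - sqrt(74))) - 1*(-19200) = (-95 + (6955 - 6955*sqrt(74)/2)) + 19200 = (6860 - 6955*sqrt(74)/2) + 19200 = 26060 - 6955*sqrt(74)/2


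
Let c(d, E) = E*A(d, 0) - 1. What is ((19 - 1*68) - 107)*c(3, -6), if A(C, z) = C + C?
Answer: 5772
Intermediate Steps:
A(C, z) = 2*C
c(d, E) = -1 + 2*E*d (c(d, E) = E*(2*d) - 1 = 2*E*d - 1 = -1 + 2*E*d)
((19 - 1*68) - 107)*c(3, -6) = ((19 - 1*68) - 107)*(-1 + 2*(-6)*3) = ((19 - 68) - 107)*(-1 - 36) = (-49 - 107)*(-37) = -156*(-37) = 5772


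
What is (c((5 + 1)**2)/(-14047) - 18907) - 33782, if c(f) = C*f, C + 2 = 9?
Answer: -740122635/14047 ≈ -52689.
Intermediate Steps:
C = 7 (C = -2 + 9 = 7)
c(f) = 7*f
(c((5 + 1)**2)/(-14047) - 18907) - 33782 = ((7*(5 + 1)**2)/(-14047) - 18907) - 33782 = ((7*6**2)*(-1/14047) - 18907) - 33782 = ((7*36)*(-1/14047) - 18907) - 33782 = (252*(-1/14047) - 18907) - 33782 = (-252/14047 - 18907) - 33782 = -265586881/14047 - 33782 = -740122635/14047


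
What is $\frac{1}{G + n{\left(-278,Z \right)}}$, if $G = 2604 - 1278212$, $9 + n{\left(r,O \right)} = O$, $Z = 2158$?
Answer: $- \frac{1}{1273459} \approx -7.8526 \cdot 10^{-7}$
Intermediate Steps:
$n{\left(r,O \right)} = -9 + O$
$G = -1275608$
$\frac{1}{G + n{\left(-278,Z \right)}} = \frac{1}{-1275608 + \left(-9 + 2158\right)} = \frac{1}{-1275608 + 2149} = \frac{1}{-1273459} = - \frac{1}{1273459}$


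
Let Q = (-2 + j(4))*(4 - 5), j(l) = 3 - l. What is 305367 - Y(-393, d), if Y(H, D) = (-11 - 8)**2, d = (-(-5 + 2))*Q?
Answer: 305006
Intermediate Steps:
Q = 3 (Q = (-2 + (3 - 1*4))*(4 - 5) = (-2 + (3 - 4))*(-1) = (-2 - 1)*(-1) = -3*(-1) = 3)
d = 9 (d = -(-5 + 2)*3 = -1*(-3)*3 = 3*3 = 9)
Y(H, D) = 361 (Y(H, D) = (-19)**2 = 361)
305367 - Y(-393, d) = 305367 - 1*361 = 305367 - 361 = 305006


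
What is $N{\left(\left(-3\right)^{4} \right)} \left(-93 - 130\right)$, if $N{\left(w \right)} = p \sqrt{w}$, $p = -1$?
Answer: $2007$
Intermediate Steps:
$N{\left(w \right)} = - \sqrt{w}$
$N{\left(\left(-3\right)^{4} \right)} \left(-93 - 130\right) = - \sqrt{\left(-3\right)^{4}} \left(-93 - 130\right) = - \sqrt{81} \left(-223\right) = \left(-1\right) 9 \left(-223\right) = \left(-9\right) \left(-223\right) = 2007$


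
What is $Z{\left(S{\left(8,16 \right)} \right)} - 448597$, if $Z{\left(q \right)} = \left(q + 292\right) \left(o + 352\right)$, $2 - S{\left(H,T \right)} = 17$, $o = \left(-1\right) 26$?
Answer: $-358295$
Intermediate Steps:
$o = -26$
$S{\left(H,T \right)} = -15$ ($S{\left(H,T \right)} = 2 - 17 = -15$)
$Z{\left(q \right)} = 95192 + 326 q$ ($Z{\left(q \right)} = \left(q + 292\right) \left(-26 + 352\right) = \left(292 + q\right) 326 = 95192 + 326 q$)
$Z{\left(S{\left(8,16 \right)} \right)} - 448597 = \left(95192 + 326 \left(-15\right)\right) - 448597 = \left(95192 - 4890\right) - 448597 = 90302 - 448597 = -358295$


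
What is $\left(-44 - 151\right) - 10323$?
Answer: $-10518$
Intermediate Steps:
$\left(-44 - 151\right) - 10323 = -195 - 10323 = -10518$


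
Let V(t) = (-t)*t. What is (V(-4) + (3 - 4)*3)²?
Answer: 361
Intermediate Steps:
V(t) = -t²
(V(-4) + (3 - 4)*3)² = (-1*(-4)² + (3 - 4)*3)² = (-1*16 - 1*3)² = (-16 - 3)² = (-19)² = 361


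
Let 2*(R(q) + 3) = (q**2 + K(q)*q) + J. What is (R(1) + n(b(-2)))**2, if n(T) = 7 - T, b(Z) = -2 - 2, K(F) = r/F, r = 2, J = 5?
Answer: 144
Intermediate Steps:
K(F) = 2/F
R(q) = 1/2 + q**2/2 (R(q) = -3 + ((q**2 + (2/q)*q) + 5)/2 = -3 + ((q**2 + 2) + 5)/2 = -3 + ((2 + q**2) + 5)/2 = -3 + (7 + q**2)/2 = -3 + (7/2 + q**2/2) = 1/2 + q**2/2)
b(Z) = -4
(R(1) + n(b(-2)))**2 = ((1/2 + (1/2)*1**2) + (7 - 1*(-4)))**2 = ((1/2 + (1/2)*1) + (7 + 4))**2 = ((1/2 + 1/2) + 11)**2 = (1 + 11)**2 = 12**2 = 144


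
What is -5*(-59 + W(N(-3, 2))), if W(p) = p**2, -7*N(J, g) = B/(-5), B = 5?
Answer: 14450/49 ≈ 294.90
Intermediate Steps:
N(J, g) = 1/7 (N(J, g) = -5/(7*(-5)) = -5*(-1)/(7*5) = -1/7*(-1) = 1/7)
-5*(-59 + W(N(-3, 2))) = -5*(-59 + (1/7)**2) = -5*(-59 + 1/49) = -5*(-2890/49) = 14450/49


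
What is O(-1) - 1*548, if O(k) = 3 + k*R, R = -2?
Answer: -543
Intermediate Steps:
O(k) = 3 - 2*k (O(k) = 3 + k*(-2) = 3 - 2*k)
O(-1) - 1*548 = (3 - 2*(-1)) - 1*548 = (3 + 2) - 548 = 5 - 548 = -543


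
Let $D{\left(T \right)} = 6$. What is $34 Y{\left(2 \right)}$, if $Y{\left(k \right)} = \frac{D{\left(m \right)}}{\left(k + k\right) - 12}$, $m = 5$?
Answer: $- \frac{51}{2} \approx -25.5$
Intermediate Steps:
$Y{\left(k \right)} = \frac{6}{-12 + 2 k}$ ($Y{\left(k \right)} = \frac{6}{\left(k + k\right) - 12} = \frac{6}{2 k - 12} = \frac{6}{-12 + 2 k}$)
$34 Y{\left(2 \right)} = 34 \frac{3}{-6 + 2} = 34 \frac{3}{-4} = 34 \cdot 3 \left(- \frac{1}{4}\right) = 34 \left(- \frac{3}{4}\right) = - \frac{51}{2}$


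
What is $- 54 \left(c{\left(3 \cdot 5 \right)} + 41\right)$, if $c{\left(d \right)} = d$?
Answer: $-3024$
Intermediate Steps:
$- 54 \left(c{\left(3 \cdot 5 \right)} + 41\right) = - 54 \left(3 \cdot 5 + 41\right) = - 54 \left(15 + 41\right) = \left(-54\right) 56 = -3024$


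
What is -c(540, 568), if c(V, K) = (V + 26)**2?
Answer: -320356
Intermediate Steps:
c(V, K) = (26 + V)**2
-c(540, 568) = -(26 + 540)**2 = -1*566**2 = -1*320356 = -320356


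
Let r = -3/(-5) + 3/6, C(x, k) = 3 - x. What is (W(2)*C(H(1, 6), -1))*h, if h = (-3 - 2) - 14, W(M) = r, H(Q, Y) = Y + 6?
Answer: 1881/10 ≈ 188.10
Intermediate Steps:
H(Q, Y) = 6 + Y
r = 11/10 (r = -3*(-1/5) + 3*(1/6) = 3/5 + 1/2 = 11/10 ≈ 1.1000)
W(M) = 11/10
h = -19 (h = -5 - 14 = -19)
(W(2)*C(H(1, 6), -1))*h = (11*(3 - (6 + 6))/10)*(-19) = (11*(3 - 1*12)/10)*(-19) = (11*(3 - 12)/10)*(-19) = ((11/10)*(-9))*(-19) = -99/10*(-19) = 1881/10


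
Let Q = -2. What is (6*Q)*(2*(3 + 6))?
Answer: -216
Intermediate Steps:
(6*Q)*(2*(3 + 6)) = (6*(-2))*(2*(3 + 6)) = -24*9 = -12*18 = -216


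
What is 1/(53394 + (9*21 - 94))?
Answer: 1/53489 ≈ 1.8695e-5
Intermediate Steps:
1/(53394 + (9*21 - 94)) = 1/(53394 + (189 - 94)) = 1/(53394 + 95) = 1/53489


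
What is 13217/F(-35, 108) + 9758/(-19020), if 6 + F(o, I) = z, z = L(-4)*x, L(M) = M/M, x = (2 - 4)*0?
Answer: -3492304/1585 ≈ -2203.3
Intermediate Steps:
x = 0 (x = -2*0 = 0)
L(M) = 1
z = 0 (z = 1*0 = 0)
F(o, I) = -6 (F(o, I) = -6 + 0 = -6)
13217/F(-35, 108) + 9758/(-19020) = 13217/(-6) + 9758/(-19020) = 13217*(-1/6) + 9758*(-1/19020) = -13217/6 - 4879/9510 = -3492304/1585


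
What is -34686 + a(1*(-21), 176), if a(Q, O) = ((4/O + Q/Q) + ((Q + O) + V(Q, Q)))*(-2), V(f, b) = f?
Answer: -769033/22 ≈ -34956.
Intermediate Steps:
a(Q, O) = -2 - 8/O - 4*Q - 2*O (a(Q, O) = ((4/O + Q/Q) + ((Q + O) + Q))*(-2) = ((4/O + 1) + ((O + Q) + Q))*(-2) = ((1 + 4/O) + (O + 2*Q))*(-2) = (1 + O + 2*Q + 4/O)*(-2) = -2 - 8/O - 4*Q - 2*O)
-34686 + a(1*(-21), 176) = -34686 + (-2 - 8/176 - 4*(-21) - 2*176) = -34686 + (-2 - 8*1/176 - 4*(-21) - 352) = -34686 + (-2 - 1/22 + 84 - 352) = -34686 - 5941/22 = -769033/22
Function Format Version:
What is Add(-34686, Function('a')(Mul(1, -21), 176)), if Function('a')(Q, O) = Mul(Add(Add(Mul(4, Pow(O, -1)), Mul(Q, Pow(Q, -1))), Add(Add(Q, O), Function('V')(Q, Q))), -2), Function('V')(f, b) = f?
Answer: Rational(-769033, 22) ≈ -34956.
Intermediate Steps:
Function('a')(Q, O) = Add(-2, Mul(-8, Pow(O, -1)), Mul(-4, Q), Mul(-2, O)) (Function('a')(Q, O) = Mul(Add(Add(Mul(4, Pow(O, -1)), Mul(Q, Pow(Q, -1))), Add(Add(Q, O), Q)), -2) = Mul(Add(Add(Mul(4, Pow(O, -1)), 1), Add(Add(O, Q), Q)), -2) = Mul(Add(Add(1, Mul(4, Pow(O, -1))), Add(O, Mul(2, Q))), -2) = Mul(Add(1, O, Mul(2, Q), Mul(4, Pow(O, -1))), -2) = Add(-2, Mul(-8, Pow(O, -1)), Mul(-4, Q), Mul(-2, O)))
Add(-34686, Function('a')(Mul(1, -21), 176)) = Add(-34686, Add(-2, Mul(-8, Pow(176, -1)), Mul(-4, Mul(1, -21)), Mul(-2, 176))) = Add(-34686, Add(-2, Mul(-8, Rational(1, 176)), Mul(-4, -21), -352)) = Add(-34686, Add(-2, Rational(-1, 22), 84, -352)) = Add(-34686, Rational(-5941, 22)) = Rational(-769033, 22)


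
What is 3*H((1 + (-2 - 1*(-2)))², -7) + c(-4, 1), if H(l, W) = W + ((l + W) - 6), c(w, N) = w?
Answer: -61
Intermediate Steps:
H(l, W) = -6 + l + 2*W (H(l, W) = W + ((W + l) - 6) = W + (-6 + W + l) = -6 + l + 2*W)
3*H((1 + (-2 - 1*(-2)))², -7) + c(-4, 1) = 3*(-6 + (1 + (-2 - 1*(-2)))² + 2*(-7)) - 4 = 3*(-6 + (1 + (-2 + 2))² - 14) - 4 = 3*(-6 + (1 + 0)² - 14) - 4 = 3*(-6 + 1² - 14) - 4 = 3*(-6 + 1 - 14) - 4 = 3*(-19) - 4 = -57 - 4 = -61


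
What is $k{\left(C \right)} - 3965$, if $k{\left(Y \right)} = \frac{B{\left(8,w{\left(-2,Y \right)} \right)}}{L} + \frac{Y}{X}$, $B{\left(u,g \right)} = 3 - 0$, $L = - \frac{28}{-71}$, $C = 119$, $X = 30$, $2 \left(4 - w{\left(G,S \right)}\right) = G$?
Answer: $- \frac{1660439}{420} \approx -3953.4$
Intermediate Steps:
$w{\left(G,S \right)} = 4 - \frac{G}{2}$
$L = \frac{28}{71}$ ($L = \left(-28\right) \left(- \frac{1}{71}\right) = \frac{28}{71} \approx 0.39437$)
$B{\left(u,g \right)} = 3$ ($B{\left(u,g \right)} = 3 + 0 = 3$)
$k{\left(Y \right)} = \frac{213}{28} + \frac{Y}{30}$ ($k{\left(Y \right)} = \frac{3}{\frac{28}{71}} + \frac{Y}{30} = 3 \cdot \frac{71}{28} + Y \frac{1}{30} = \frac{213}{28} + \frac{Y}{30}$)
$k{\left(C \right)} - 3965 = \left(\frac{213}{28} + \frac{1}{30} \cdot 119\right) - 3965 = \left(\frac{213}{28} + \frac{119}{30}\right) - 3965 = \frac{4861}{420} - 3965 = - \frac{1660439}{420}$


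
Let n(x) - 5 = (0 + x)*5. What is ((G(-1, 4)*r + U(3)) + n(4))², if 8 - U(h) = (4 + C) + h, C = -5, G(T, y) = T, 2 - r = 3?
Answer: 1024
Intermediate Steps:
r = -1 (r = 2 - 1*3 = 2 - 3 = -1)
U(h) = 9 - h (U(h) = 8 - ((4 - 5) + h) = 8 - (-1 + h) = 8 + (1 - h) = 9 - h)
n(x) = 5 + 5*x (n(x) = 5 + (0 + x)*5 = 5 + x*5 = 5 + 5*x)
((G(-1, 4)*r + U(3)) + n(4))² = ((-1*(-1) + (9 - 1*3)) + (5 + 5*4))² = ((1 + (9 - 3)) + (5 + 20))² = ((1 + 6) + 25)² = (7 + 25)² = 32² = 1024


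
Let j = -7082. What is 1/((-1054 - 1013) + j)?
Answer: -1/9149 ≈ -0.00010930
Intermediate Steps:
1/((-1054 - 1013) + j) = 1/((-1054 - 1013) - 7082) = 1/(-2067 - 7082) = 1/(-9149) = -1/9149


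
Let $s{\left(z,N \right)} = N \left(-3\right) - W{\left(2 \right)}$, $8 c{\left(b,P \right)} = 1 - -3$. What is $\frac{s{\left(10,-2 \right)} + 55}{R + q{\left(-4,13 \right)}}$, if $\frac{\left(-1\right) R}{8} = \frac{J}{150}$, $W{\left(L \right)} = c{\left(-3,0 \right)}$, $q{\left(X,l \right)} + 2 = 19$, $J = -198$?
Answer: $\frac{3025}{1378} \approx 2.1952$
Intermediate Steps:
$q{\left(X,l \right)} = 17$ ($q{\left(X,l \right)} = -2 + 19 = 17$)
$c{\left(b,P \right)} = \frac{1}{2}$ ($c{\left(b,P \right)} = \frac{1 - -3}{8} = \frac{1 + 3}{8} = \frac{1}{8} \cdot 4 = \frac{1}{2}$)
$W{\left(L \right)} = \frac{1}{2}$
$R = \frac{264}{25}$ ($R = - 8 \left(- \frac{198}{150}\right) = - 8 \left(\left(-198\right) \frac{1}{150}\right) = \left(-8\right) \left(- \frac{33}{25}\right) = \frac{264}{25} \approx 10.56$)
$s{\left(z,N \right)} = - \frac{1}{2} - 3 N$ ($s{\left(z,N \right)} = N \left(-3\right) - \frac{1}{2} = - 3 N - \frac{1}{2} = - \frac{1}{2} - 3 N$)
$\frac{s{\left(10,-2 \right)} + 55}{R + q{\left(-4,13 \right)}} = \frac{\left(- \frac{1}{2} - -6\right) + 55}{\frac{264}{25} + 17} = \frac{\left(- \frac{1}{2} + 6\right) + 55}{\frac{689}{25}} = \left(\frac{11}{2} + 55\right) \frac{25}{689} = \frac{121}{2} \cdot \frac{25}{689} = \frac{3025}{1378}$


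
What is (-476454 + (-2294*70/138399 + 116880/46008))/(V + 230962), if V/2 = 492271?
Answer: -10534005439801/26873869960836 ≈ -0.39198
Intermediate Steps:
V = 984542 (V = 2*492271 = 984542)
(-476454 + (-2294*70/138399 + 116880/46008))/(V + 230962) = (-476454 + (-2294*70/138399 + 116880/46008))/(984542 + 230962) = (-476454 + (-160580*1/138399 + 116880*(1/46008)))/1215504 = (-476454 + (-160580/138399 + 4870/1917))*(1/1215504) = (-476454 + 122057090/88436961)*(1/1215504) = -42136021759204/88436961*1/1215504 = -10534005439801/26873869960836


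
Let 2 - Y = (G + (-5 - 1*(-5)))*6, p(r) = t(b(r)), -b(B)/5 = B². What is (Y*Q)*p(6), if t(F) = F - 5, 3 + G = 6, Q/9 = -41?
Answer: -1092240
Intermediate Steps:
Q = -369 (Q = 9*(-41) = -369)
G = 3 (G = -3 + 6 = 3)
b(B) = -5*B²
t(F) = -5 + F
p(r) = -5 - 5*r²
Y = -16 (Y = 2 - (3 + (-5 - 1*(-5)))*6 = 2 - (3 + (-5 + 5))*6 = 2 - (3 + 0)*6 = 2 - 3*6 = 2 - 1*18 = 2 - 18 = -16)
(Y*Q)*p(6) = (-16*(-369))*(-5 - 5*6²) = 5904*(-5 - 5*36) = 5904*(-5 - 180) = 5904*(-185) = -1092240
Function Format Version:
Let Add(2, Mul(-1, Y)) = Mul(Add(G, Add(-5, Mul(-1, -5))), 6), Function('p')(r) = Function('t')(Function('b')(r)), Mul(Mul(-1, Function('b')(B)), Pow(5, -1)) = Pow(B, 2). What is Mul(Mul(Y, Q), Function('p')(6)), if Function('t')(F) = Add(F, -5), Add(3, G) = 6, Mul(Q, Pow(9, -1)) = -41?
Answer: -1092240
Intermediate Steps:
Q = -369 (Q = Mul(9, -41) = -369)
G = 3 (G = Add(-3, 6) = 3)
Function('b')(B) = Mul(-5, Pow(B, 2))
Function('t')(F) = Add(-5, F)
Function('p')(r) = Add(-5, Mul(-5, Pow(r, 2)))
Y = -16 (Y = Add(2, Mul(-1, Mul(Add(3, Add(-5, Mul(-1, -5))), 6))) = Add(2, Mul(-1, Mul(Add(3, Add(-5, 5)), 6))) = Add(2, Mul(-1, Mul(Add(3, 0), 6))) = Add(2, Mul(-1, Mul(3, 6))) = Add(2, Mul(-1, 18)) = Add(2, -18) = -16)
Mul(Mul(Y, Q), Function('p')(6)) = Mul(Mul(-16, -369), Add(-5, Mul(-5, Pow(6, 2)))) = Mul(5904, Add(-5, Mul(-5, 36))) = Mul(5904, Add(-5, -180)) = Mul(5904, -185) = -1092240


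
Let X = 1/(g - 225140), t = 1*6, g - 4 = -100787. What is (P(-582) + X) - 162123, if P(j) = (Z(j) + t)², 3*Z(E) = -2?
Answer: -158491031494/977769 ≈ -1.6209e+5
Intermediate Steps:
g = -100783 (g = 4 - 100787 = -100783)
Z(E) = -⅔ (Z(E) = (⅓)*(-2) = -⅔)
t = 6
X = -1/325923 (X = 1/(-100783 - 225140) = 1/(-325923) = -1/325923 ≈ -3.0682e-6)
P(j) = 256/9 (P(j) = (-⅔ + 6)² = (16/3)² = 256/9)
(P(-582) + X) - 162123 = (256/9 - 1/325923) - 162123 = 27812093/977769 - 162123 = -158491031494/977769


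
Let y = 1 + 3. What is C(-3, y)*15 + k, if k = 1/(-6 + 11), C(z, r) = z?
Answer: -224/5 ≈ -44.800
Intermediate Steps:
y = 4
k = 1/5 ≈ 0.20000
C(-3, y)*15 + k = -3*15 + 1/5 = -45 + 1/5 = -224/5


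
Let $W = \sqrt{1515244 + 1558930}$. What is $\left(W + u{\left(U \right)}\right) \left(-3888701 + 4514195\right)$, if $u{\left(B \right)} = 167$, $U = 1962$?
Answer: $104457498 + 625494 \sqrt{3074174} \approx 1.2012 \cdot 10^{9}$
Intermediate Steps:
$W = \sqrt{3074174} \approx 1753.3$
$\left(W + u{\left(U \right)}\right) \left(-3888701 + 4514195\right) = \left(\sqrt{3074174} + 167\right) \left(-3888701 + 4514195\right) = \left(167 + \sqrt{3074174}\right) 625494 = 104457498 + 625494 \sqrt{3074174}$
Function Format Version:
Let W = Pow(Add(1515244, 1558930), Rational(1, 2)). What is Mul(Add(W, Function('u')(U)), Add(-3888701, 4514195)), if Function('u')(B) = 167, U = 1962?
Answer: Add(104457498, Mul(625494, Pow(3074174, Rational(1, 2)))) ≈ 1.2012e+9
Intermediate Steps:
W = Pow(3074174, Rational(1, 2)) ≈ 1753.3
Mul(Add(W, Function('u')(U)), Add(-3888701, 4514195)) = Mul(Add(Pow(3074174, Rational(1, 2)), 167), Add(-3888701, 4514195)) = Mul(Add(167, Pow(3074174, Rational(1, 2))), 625494) = Add(104457498, Mul(625494, Pow(3074174, Rational(1, 2))))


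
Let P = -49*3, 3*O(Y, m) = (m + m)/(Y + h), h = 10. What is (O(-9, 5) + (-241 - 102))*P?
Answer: 49931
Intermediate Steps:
O(Y, m) = 2*m/(3*(10 + Y)) (O(Y, m) = ((m + m)/(Y + 10))/3 = ((2*m)/(10 + Y))/3 = (2*m/(10 + Y))/3 = 2*m/(3*(10 + Y)))
P = -147
(O(-9, 5) + (-241 - 102))*P = ((⅔)*5/(10 - 9) + (-241 - 102))*(-147) = ((⅔)*5/1 - 343)*(-147) = ((⅔)*5*1 - 343)*(-147) = (10/3 - 343)*(-147) = -1019/3*(-147) = 49931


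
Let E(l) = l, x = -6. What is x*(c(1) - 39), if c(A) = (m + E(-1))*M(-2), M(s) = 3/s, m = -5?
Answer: 180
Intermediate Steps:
c(A) = 9 (c(A) = (-5 - 1)*(3/(-2)) = -18*(-1)/2 = -6*(-3/2) = 9)
x*(c(1) - 39) = -6*(9 - 39) = -6*(-30) = 180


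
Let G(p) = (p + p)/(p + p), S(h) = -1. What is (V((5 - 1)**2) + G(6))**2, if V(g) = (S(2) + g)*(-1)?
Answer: 196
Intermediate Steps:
G(p) = 1 (G(p) = (2*p)/((2*p)) = (2*p)*(1/(2*p)) = 1)
V(g) = 1 - g (V(g) = (-1 + g)*(-1) = 1 - g)
(V((5 - 1)**2) + G(6))**2 = ((1 - (5 - 1)**2) + 1)**2 = ((1 - 1*4**2) + 1)**2 = ((1 - 1*16) + 1)**2 = ((1 - 16) + 1)**2 = (-15 + 1)**2 = (-14)**2 = 196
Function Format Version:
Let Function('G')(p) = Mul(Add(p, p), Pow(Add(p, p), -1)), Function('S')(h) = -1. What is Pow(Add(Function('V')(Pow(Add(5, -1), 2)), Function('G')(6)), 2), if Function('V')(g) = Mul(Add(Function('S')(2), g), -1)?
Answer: 196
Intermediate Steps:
Function('G')(p) = 1 (Function('G')(p) = Mul(Mul(2, p), Pow(Mul(2, p), -1)) = Mul(Mul(2, p), Mul(Rational(1, 2), Pow(p, -1))) = 1)
Function('V')(g) = Add(1, Mul(-1, g)) (Function('V')(g) = Mul(Add(-1, g), -1) = Add(1, Mul(-1, g)))
Pow(Add(Function('V')(Pow(Add(5, -1), 2)), Function('G')(6)), 2) = Pow(Add(Add(1, Mul(-1, Pow(Add(5, -1), 2))), 1), 2) = Pow(Add(Add(1, Mul(-1, Pow(4, 2))), 1), 2) = Pow(Add(Add(1, Mul(-1, 16)), 1), 2) = Pow(Add(Add(1, -16), 1), 2) = Pow(Add(-15, 1), 2) = Pow(-14, 2) = 196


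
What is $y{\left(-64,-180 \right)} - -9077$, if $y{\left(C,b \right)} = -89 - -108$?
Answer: $9096$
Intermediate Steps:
$y{\left(C,b \right)} = 19$ ($y{\left(C,b \right)} = -89 + 108 = 19$)
$y{\left(-64,-180 \right)} - -9077 = 19 - -9077 = 19 + 9077 = 9096$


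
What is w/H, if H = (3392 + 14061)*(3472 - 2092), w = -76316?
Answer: -19079/6021285 ≈ -0.0031686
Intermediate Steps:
H = 24085140 (H = 17453*1380 = 24085140)
w/H = -76316/24085140 = -76316*1/24085140 = -19079/6021285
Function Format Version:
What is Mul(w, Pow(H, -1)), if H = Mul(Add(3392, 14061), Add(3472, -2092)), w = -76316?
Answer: Rational(-19079, 6021285) ≈ -0.0031686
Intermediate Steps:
H = 24085140 (H = Mul(17453, 1380) = 24085140)
Mul(w, Pow(H, -1)) = Mul(-76316, Pow(24085140, -1)) = Mul(-76316, Rational(1, 24085140)) = Rational(-19079, 6021285)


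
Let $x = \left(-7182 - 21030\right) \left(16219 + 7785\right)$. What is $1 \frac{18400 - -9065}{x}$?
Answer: $- \frac{9155}{225733616} \approx -4.0557 \cdot 10^{-5}$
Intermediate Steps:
$x = -677200848$ ($x = \left(-28212\right) 24004 = -677200848$)
$1 \frac{18400 - -9065}{x} = 1 \frac{18400 - -9065}{-677200848} = 1 \left(18400 + 9065\right) \left(- \frac{1}{677200848}\right) = 1 \cdot 27465 \left(- \frac{1}{677200848}\right) = 1 \left(- \frac{9155}{225733616}\right) = - \frac{9155}{225733616}$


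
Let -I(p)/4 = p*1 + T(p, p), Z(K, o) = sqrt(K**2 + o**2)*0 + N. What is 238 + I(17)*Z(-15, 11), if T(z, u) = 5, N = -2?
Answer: 414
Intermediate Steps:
Z(K, o) = -2 (Z(K, o) = sqrt(K**2 + o**2)*0 - 2 = 0 - 2 = -2)
I(p) = -20 - 4*p (I(p) = -4*(p*1 + 5) = -4*(p + 5) = -4*(5 + p) = -20 - 4*p)
238 + I(17)*Z(-15, 11) = 238 + (-20 - 4*17)*(-2) = 238 + (-20 - 68)*(-2) = 238 - 88*(-2) = 238 + 176 = 414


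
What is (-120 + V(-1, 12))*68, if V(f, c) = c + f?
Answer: -7412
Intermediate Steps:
(-120 + V(-1, 12))*68 = (-120 + (12 - 1))*68 = (-120 + 11)*68 = -109*68 = -7412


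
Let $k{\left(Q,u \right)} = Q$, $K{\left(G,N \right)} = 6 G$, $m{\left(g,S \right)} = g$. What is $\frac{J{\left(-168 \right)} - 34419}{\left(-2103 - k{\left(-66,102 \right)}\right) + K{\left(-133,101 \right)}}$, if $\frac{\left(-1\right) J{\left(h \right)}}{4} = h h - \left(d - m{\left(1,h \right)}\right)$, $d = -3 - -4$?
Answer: $\frac{1403}{27} \approx 51.963$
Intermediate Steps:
$d = 1$ ($d = -3 + 4 = 1$)
$J{\left(h \right)} = - 4 h^{2}$ ($J{\left(h \right)} = - 4 \left(h h + \left(1 - 1\right)\right) = - 4 \left(h^{2} + \left(1 - 1\right)\right) = - 4 \left(h^{2} + 0\right) = - 4 h^{2}$)
$\frac{J{\left(-168 \right)} - 34419}{\left(-2103 - k{\left(-66,102 \right)}\right) + K{\left(-133,101 \right)}} = \frac{- 4 \left(-168\right)^{2} - 34419}{\left(-2103 - -66\right) + 6 \left(-133\right)} = \frac{\left(-4\right) 28224 - 34419}{\left(-2103 + 66\right) - 798} = \frac{-112896 - 34419}{-2037 - 798} = - \frac{147315}{-2835} = \left(-147315\right) \left(- \frac{1}{2835}\right) = \frac{1403}{27}$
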